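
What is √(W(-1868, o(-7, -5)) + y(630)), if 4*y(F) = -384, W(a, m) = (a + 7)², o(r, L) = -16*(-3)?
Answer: 5*√138529 ≈ 1861.0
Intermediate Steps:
o(r, L) = 48
W(a, m) = (7 + a)²
y(F) = -96 (y(F) = (¼)*(-384) = -96)
√(W(-1868, o(-7, -5)) + y(630)) = √((7 - 1868)² - 96) = √((-1861)² - 96) = √(3463321 - 96) = √3463225 = 5*√138529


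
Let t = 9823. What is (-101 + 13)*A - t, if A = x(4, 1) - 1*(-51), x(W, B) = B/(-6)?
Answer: -42889/3 ≈ -14296.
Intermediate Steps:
x(W, B) = -B/6 (x(W, B) = B*(-1/6) = -B/6)
A = 305/6 (A = -1/6*1 - 1*(-51) = -1/6 + 51 = 305/6 ≈ 50.833)
(-101 + 13)*A - t = (-101 + 13)*(305/6) - 1*9823 = -88*305/6 - 9823 = -13420/3 - 9823 = -42889/3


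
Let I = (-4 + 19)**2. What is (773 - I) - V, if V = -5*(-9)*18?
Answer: -262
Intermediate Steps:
I = 225 (I = 15**2 = 225)
V = 810 (V = 45*18 = 810)
(773 - I) - V = (773 - 1*225) - 1*810 = (773 - 225) - 810 = 548 - 810 = -262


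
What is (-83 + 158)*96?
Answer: 7200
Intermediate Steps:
(-83 + 158)*96 = 75*96 = 7200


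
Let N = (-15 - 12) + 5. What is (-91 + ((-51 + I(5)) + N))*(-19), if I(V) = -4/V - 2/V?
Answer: 15694/5 ≈ 3138.8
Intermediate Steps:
I(V) = -6/V
N = -22 (N = -27 + 5 = -22)
(-91 + ((-51 + I(5)) + N))*(-19) = (-91 + ((-51 - 6/5) - 22))*(-19) = (-91 + (-261/5 - 22))*(-19) = (-91 - 371/5)*(-19) = -826/5*(-19) = 15694/5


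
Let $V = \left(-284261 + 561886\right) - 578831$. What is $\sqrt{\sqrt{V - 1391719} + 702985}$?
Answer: $\sqrt{702985 + 5 i \sqrt{67717}} \approx 838.44 + 0.776 i$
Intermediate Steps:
$V = -301206$ ($V = 277625 - 578831 = -301206$)
$\sqrt{\sqrt{V - 1391719} + 702985} = \sqrt{\sqrt{-301206 - 1391719} + 702985} = \sqrt{\sqrt{-1692925} + 702985} = \sqrt{5 i \sqrt{67717} + 702985} = \sqrt{702985 + 5 i \sqrt{67717}}$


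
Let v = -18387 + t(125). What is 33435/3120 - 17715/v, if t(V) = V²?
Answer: 4920609/287248 ≈ 17.130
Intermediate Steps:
v = -2762 (v = -18387 + 125² = -18387 + 15625 = -2762)
33435/3120 - 17715/v = 33435/3120 - 17715/(-2762) = 33435*(1/3120) - 17715*(-1/2762) = 2229/208 + 17715/2762 = 4920609/287248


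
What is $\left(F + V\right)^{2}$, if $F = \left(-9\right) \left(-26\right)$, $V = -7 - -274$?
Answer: $251001$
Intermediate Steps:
$V = 267$ ($V = -7 + 274 = 267$)
$F = 234$
$\left(F + V\right)^{2} = \left(234 + 267\right)^{2} = 501^{2} = 251001$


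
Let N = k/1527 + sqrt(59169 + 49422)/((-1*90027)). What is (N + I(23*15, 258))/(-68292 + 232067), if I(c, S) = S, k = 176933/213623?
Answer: 84160375751/53423785121775 - sqrt(108591)/14744171925 ≈ 0.0015753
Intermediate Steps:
k = 176933/213623 (k = 176933*(1/213623) = 176933/213623 ≈ 0.82825)
N = 176933/326202321 - sqrt(108591)/90027 (N = (176933/213623)/1527 + sqrt(59169 + 49422)/((-1*90027)) = (176933/213623)*(1/1527) + sqrt(108591)/(-90027) = 176933/326202321 + sqrt(108591)*(-1/90027) = 176933/326202321 - sqrt(108591)/90027 ≈ -0.0031180)
(N + I(23*15, 258))/(-68292 + 232067) = ((176933/326202321 - sqrt(108591)/90027) + 258)/(-68292 + 232067) = (84160375751/326202321 - sqrt(108591)/90027)/163775 = (84160375751/326202321 - sqrt(108591)/90027)*(1/163775) = 84160375751/53423785121775 - sqrt(108591)/14744171925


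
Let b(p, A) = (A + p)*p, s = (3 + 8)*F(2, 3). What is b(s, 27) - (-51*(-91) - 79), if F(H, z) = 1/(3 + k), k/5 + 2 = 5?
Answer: -1472621/324 ≈ -4545.1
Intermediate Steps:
k = 15 (k = -10 + 5*5 = -10 + 25 = 15)
F(H, z) = 1/18 (F(H, z) = 1/(3 + 15) = 1/18)
s = 11/18 (s = (3 + 8)*(1/18) = 11*(1/18) = 11/18 ≈ 0.61111)
b(p, A) = p*(A + p)
b(s, 27) - (-51*(-91) - 79) = 11*(27 + 11/18)/18 - (-51*(-91) - 79) = (11/18)*(497/18) - (4641 - 79) = 5467/324 - 1*4562 = 5467/324 - 4562 = -1472621/324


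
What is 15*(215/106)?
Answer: 3225/106 ≈ 30.425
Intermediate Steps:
15*(215/106) = 3225/106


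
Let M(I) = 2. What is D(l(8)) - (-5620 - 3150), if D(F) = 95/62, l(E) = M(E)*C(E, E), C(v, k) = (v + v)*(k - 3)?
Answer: 543835/62 ≈ 8771.5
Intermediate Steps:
C(v, k) = 2*v*(-3 + k) (C(v, k) = (2*v)*(-3 + k) = 2*v*(-3 + k))
l(E) = 4*E*(-3 + E) (l(E) = 2*(2*E*(-3 + E)) = 4*E*(-3 + E))
D(F) = 95/62 (D(F) = 95*(1/62) = 95/62)
D(l(8)) - (-5620 - 3150) = 95/62 - (-5620 - 3150) = 95/62 - 1*(-8770) = 95/62 + 8770 = 543835/62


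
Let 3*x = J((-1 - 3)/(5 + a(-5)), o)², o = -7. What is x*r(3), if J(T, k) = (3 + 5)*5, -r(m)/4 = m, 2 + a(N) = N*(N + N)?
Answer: -6400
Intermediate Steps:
a(N) = -2 + 2*N² (a(N) = -2 + N*(N + N) = -2 + N*(2*N) = -2 + 2*N²)
r(m) = -4*m
J(T, k) = 40 (J(T, k) = 8*5 = 40)
x = 1600/3 (x = (⅓)*40² = (⅓)*1600 = 1600/3 ≈ 533.33)
x*r(3) = 1600*(-4*3)/3 = (1600/3)*(-12) = -6400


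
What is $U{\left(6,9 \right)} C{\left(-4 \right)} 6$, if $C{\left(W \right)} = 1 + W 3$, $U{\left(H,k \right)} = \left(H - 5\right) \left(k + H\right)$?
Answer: $-990$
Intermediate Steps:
$U{\left(H,k \right)} = \left(-5 + H\right) \left(H + k\right)$
$C{\left(W \right)} = 1 + 3 W$
$U{\left(6,9 \right)} C{\left(-4 \right)} 6 = \left(6^{2} - 30 - 45 + 6 \cdot 9\right) \left(1 + 3 \left(-4\right)\right) 6 = \left(36 - 30 - 45 + 54\right) \left(1 - 12\right) 6 = 15 \left(-11\right) 6 = \left(-165\right) 6 = -990$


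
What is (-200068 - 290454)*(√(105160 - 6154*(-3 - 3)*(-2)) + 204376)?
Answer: -100250924272 - 1962088*√1957 ≈ -1.0034e+11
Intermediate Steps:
(-200068 - 290454)*(√(105160 - 6154*(-3 - 3)*(-2)) + 204376) = -490522*(√(105160 - (-36924)*(-2)) + 204376) = -490522*(√(105160 - 6154*12) + 204376) = -490522*(√(105160 - 73848) + 204376) = -490522*(√31312 + 204376) = -490522*(4*√1957 + 204376) = -490522*(204376 + 4*√1957) = -100250924272 - 1962088*√1957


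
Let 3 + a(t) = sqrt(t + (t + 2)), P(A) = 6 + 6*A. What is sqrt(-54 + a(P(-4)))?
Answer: sqrt(-57 + I*sqrt(34)) ≈ 0.38566 + 7.5597*I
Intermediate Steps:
a(t) = -3 + sqrt(2 + 2*t) (a(t) = -3 + sqrt(t + (t + 2)) = -3 + sqrt(t + (2 + t)) = -3 + sqrt(2 + 2*t))
sqrt(-54 + a(P(-4))) = sqrt(-54 + (-3 + sqrt(2 + 2*(6 + 6*(-4))))) = sqrt(-54 + (-3 + sqrt(2 + 2*(6 - 24)))) = sqrt(-54 + (-3 + sqrt(2 + 2*(-18)))) = sqrt(-54 + (-3 + sqrt(2 - 36))) = sqrt(-54 + (-3 + sqrt(-34))) = sqrt(-54 + (-3 + I*sqrt(34))) = sqrt(-57 + I*sqrt(34))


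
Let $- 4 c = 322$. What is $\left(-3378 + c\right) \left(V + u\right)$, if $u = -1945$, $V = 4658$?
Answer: $- \frac{18765821}{2} \approx -9.3829 \cdot 10^{6}$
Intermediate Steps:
$c = - \frac{161}{2}$ ($c = \left(- \frac{1}{4}\right) 322 = - \frac{161}{2} \approx -80.5$)
$\left(-3378 + c\right) \left(V + u\right) = \left(-3378 - \frac{161}{2}\right) \left(4658 - 1945\right) = \left(- \frac{6917}{2}\right) 2713 = - \frac{18765821}{2}$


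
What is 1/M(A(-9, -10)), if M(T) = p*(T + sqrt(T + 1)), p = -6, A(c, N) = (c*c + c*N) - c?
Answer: -30/32219 + sqrt(181)/193314 ≈ -0.00086153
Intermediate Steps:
A(c, N) = c**2 - c + N*c (A(c, N) = (c**2 + N*c) - c = c**2 - c + N*c)
M(T) = -6*T - 6*sqrt(1 + T) (M(T) = -6*(T + sqrt(T + 1)) = -6*(T + sqrt(1 + T)) = -6*T - 6*sqrt(1 + T))
1/M(A(-9, -10)) = 1/(-(-54)*(-1 - 10 - 9) - 6*sqrt(1 - 9*(-1 - 10 - 9))) = 1/(-(-54)*(-20) - 6*sqrt(1 - 9*(-20))) = 1/(-6*180 - 6*sqrt(1 + 180)) = 1/(-1080 - 6*sqrt(181))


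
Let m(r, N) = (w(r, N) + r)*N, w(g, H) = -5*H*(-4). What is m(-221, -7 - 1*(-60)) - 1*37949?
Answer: 6518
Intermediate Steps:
w(g, H) = 20*H
m(r, N) = N*(r + 20*N) (m(r, N) = (20*N + r)*N = (r + 20*N)*N = N*(r + 20*N))
m(-221, -7 - 1*(-60)) - 1*37949 = (-7 - 1*(-60))*(-221 + 20*(-7 - 1*(-60))) - 1*37949 = (-7 + 60)*(-221 + 20*(-7 + 60)) - 37949 = 53*(-221 + 20*53) - 37949 = 53*(-221 + 1060) - 37949 = 53*839 - 37949 = 44467 - 37949 = 6518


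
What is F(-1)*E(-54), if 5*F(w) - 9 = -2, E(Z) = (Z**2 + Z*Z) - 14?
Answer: 40726/5 ≈ 8145.2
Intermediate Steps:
E(Z) = -14 + 2*Z**2 (E(Z) = (Z**2 + Z**2) - 14 = 2*Z**2 - 14 = -14 + 2*Z**2)
F(w) = 7/5 (F(w) = 9/5 + (1/5)*(-2) = 9/5 - 2/5 = 7/5)
F(-1)*E(-54) = 7*(-14 + 2*(-54)**2)/5 = 7*(-14 + 2*2916)/5 = 7*(-14 + 5832)/5 = (7/5)*5818 = 40726/5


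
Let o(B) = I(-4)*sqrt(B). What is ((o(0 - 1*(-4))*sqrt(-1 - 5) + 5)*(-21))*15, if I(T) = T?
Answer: -1575 + 2520*I*sqrt(6) ≈ -1575.0 + 6172.7*I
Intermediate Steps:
o(B) = -4*sqrt(B)
((o(0 - 1*(-4))*sqrt(-1 - 5) + 5)*(-21))*15 = (((-4*sqrt(0 - 1*(-4)))*sqrt(-1 - 5) + 5)*(-21))*15 = (((-4*sqrt(0 + 4))*sqrt(-6) + 5)*(-21))*15 = (((-4*sqrt(4))*(I*sqrt(6)) + 5)*(-21))*15 = (((-4*2)*(I*sqrt(6)) + 5)*(-21))*15 = ((-8*I*sqrt(6) + 5)*(-21))*15 = ((5 - 8*I*sqrt(6))*(-21))*15 = (-105 + 168*I*sqrt(6))*15 = -1575 + 2520*I*sqrt(6)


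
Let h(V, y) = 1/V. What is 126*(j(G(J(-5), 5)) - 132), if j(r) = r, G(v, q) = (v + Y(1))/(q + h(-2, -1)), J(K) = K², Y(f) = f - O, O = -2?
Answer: -15848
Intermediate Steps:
Y(f) = 2 + f (Y(f) = f - 1*(-2) = f + 2 = 2 + f)
G(v, q) = (3 + v)/(-½ + q) (G(v, q) = (v + (2 + 1))/(q + 1/(-2)) = (v + 3)/(q - ½) = (3 + v)/(-½ + q))
126*(j(G(J(-5), 5)) - 132) = 126*(2*(3 + (-5)²)/(-1 + 2*5) - 132) = 126*(2*(3 + 25)/(-1 + 10) - 132) = 126*(2*28/9 - 132) = 126*(2*(⅑)*28 - 132) = 126*(56/9 - 132) = 126*(-1132/9) = -15848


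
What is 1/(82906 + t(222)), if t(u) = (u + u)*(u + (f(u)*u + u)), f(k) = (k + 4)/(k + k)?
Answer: 1/330214 ≈ 3.0283e-6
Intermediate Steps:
f(k) = (4 + k)/(2*k) (f(k) = (4 + k)/((2*k)) = (4 + k)*(1/(2*k)) = (4 + k)/(2*k))
t(u) = 2*u*(2 + 5*u/2) (t(u) = (u + u)*(u + (((4 + u)/(2*u))*u + u)) = (2*u)*(u + ((2 + u/2) + u)) = (2*u)*(u + (2 + 3*u/2)) = (2*u)*(2 + 5*u/2) = 2*u*(2 + 5*u/2))
1/(82906 + t(222)) = 1/(82906 + 222*(4 + 5*222)) = 1/(82906 + 222*(4 + 1110)) = 1/(82906 + 222*1114) = 1/(82906 + 247308) = 1/330214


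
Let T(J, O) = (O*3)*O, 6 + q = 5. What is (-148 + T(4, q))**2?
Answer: 21025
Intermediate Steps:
q = -1 (q = -6 + 5 = -1)
T(J, O) = 3*O**2 (T(J, O) = (3*O)*O = 3*O**2)
(-148 + T(4, q))**2 = (-148 + 3*(-1)**2)**2 = (-148 + 3*1)**2 = (-148 + 3)**2 = (-145)**2 = 21025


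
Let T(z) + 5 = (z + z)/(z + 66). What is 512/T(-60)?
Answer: -512/25 ≈ -20.480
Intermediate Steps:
T(z) = -5 + 2*z/(66 + z) (T(z) = -5 + (z + z)/(z + 66) = -5 + (2*z)/(66 + z) = -5 + 2*z/(66 + z))
512/T(-60) = 512/((3*(-110 - 1*(-60))/(66 - 60))) = 512/((3*(-110 + 60)/6)) = 512/((3*(⅙)*(-50))) = 512/(-25) = 512*(-1/25) = -512/25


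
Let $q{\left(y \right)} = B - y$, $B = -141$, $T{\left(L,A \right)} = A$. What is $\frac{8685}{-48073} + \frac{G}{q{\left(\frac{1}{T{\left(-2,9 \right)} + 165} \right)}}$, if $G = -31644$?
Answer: $\frac{264479543613}{1179471055} \approx 224.24$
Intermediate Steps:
$q{\left(y \right)} = -141 - y$
$\frac{8685}{-48073} + \frac{G}{q{\left(\frac{1}{T{\left(-2,9 \right)} + 165} \right)}} = \frac{8685}{-48073} - \frac{31644}{-141 - \frac{1}{9 + 165}} = 8685 \left(- \frac{1}{48073}\right) - \frac{31644}{-141 - \frac{1}{174}} = - \frac{8685}{48073} - \frac{31644}{-141 - \frac{1}{174}} = - \frac{8685}{48073} - \frac{31644}{- \frac{24535}{174}} = - \frac{8685}{48073} - - \frac{5506056}{24535} = - \frac{8685}{48073} + \frac{5506056}{24535} = \frac{264479543613}{1179471055}$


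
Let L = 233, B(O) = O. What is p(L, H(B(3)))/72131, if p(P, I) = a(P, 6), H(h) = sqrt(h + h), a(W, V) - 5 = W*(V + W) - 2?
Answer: 55690/72131 ≈ 0.77207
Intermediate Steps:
a(W, V) = 3 + W*(V + W) (a(W, V) = 5 + (W*(V + W) - 2) = 5 + (-2 + W*(V + W)) = 3 + W*(V + W))
H(h) = sqrt(2)*sqrt(h) (H(h) = sqrt(2*h) = sqrt(2)*sqrt(h))
p(P, I) = 3 + P**2 + 6*P
p(L, H(B(3)))/72131 = (3 + 233**2 + 6*233)/72131 = (3 + 54289 + 1398)*(1/72131) = 55690*(1/72131) = 55690/72131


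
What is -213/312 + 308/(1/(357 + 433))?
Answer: 25305209/104 ≈ 2.4332e+5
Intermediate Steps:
-213/312 + 308/(1/(357 + 433)) = -213*1/312 + 308/(1/790) = -71/104 + 308/(1/790) = -71/104 + 308*790 = -71/104 + 243320 = 25305209/104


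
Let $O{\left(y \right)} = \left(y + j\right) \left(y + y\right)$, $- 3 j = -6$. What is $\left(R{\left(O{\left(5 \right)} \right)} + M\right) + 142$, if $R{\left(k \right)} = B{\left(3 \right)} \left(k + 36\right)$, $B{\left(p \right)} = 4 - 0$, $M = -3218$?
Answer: $-2652$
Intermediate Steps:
$j = 2$ ($j = \left(- \frac{1}{3}\right) \left(-6\right) = 2$)
$O{\left(y \right)} = 2 y \left(2 + y\right)$ ($O{\left(y \right)} = \left(y + 2\right) \left(y + y\right) = \left(2 + y\right) 2 y = 2 y \left(2 + y\right)$)
$B{\left(p \right)} = 4$ ($B{\left(p \right)} = 4 + 0 = 4$)
$R{\left(k \right)} = 144 + 4 k$ ($R{\left(k \right)} = 4 \left(k + 36\right) = 4 \left(36 + k\right) = 144 + 4 k$)
$\left(R{\left(O{\left(5 \right)} \right)} + M\right) + 142 = \left(\left(144 + 4 \cdot 2 \cdot 5 \left(2 + 5\right)\right) - 3218\right) + 142 = \left(\left(144 + 4 \cdot 2 \cdot 5 \cdot 7\right) - 3218\right) + 142 = \left(\left(144 + 4 \cdot 70\right) - 3218\right) + 142 = \left(\left(144 + 280\right) - 3218\right) + 142 = \left(424 - 3218\right) + 142 = -2794 + 142 = -2652$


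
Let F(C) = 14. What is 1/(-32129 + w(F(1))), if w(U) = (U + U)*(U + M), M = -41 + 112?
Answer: -1/29749 ≈ -3.3615e-5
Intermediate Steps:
M = 71
w(U) = 2*U*(71 + U) (w(U) = (U + U)*(U + 71) = (2*U)*(71 + U) = 2*U*(71 + U))
1/(-32129 + w(F(1))) = 1/(-32129 + 2*14*(71 + 14)) = 1/(-32129 + 2*14*85) = 1/(-32129 + 2380) = 1/(-29749) = -1/29749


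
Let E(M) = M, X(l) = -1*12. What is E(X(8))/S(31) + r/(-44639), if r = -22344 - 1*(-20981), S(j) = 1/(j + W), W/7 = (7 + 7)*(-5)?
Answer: 245872975/44639 ≈ 5508.0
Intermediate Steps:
X(l) = -12
W = -490 (W = 7*((7 + 7)*(-5)) = 7*(14*(-5)) = 7*(-70) = -490)
S(j) = 1/(-490 + j) (S(j) = 1/(j - 490) = 1/(-490 + j))
r = -1363 (r = -22344 + 20981 = -1363)
E(X(8))/S(31) + r/(-44639) = -12/(1/(-490 + 31)) - 1363/(-44639) = -12/(1/(-459)) - 1363*(-1/44639) = -12/(-1/459) + 1363/44639 = -12*(-459) + 1363/44639 = 5508 + 1363/44639 = 245872975/44639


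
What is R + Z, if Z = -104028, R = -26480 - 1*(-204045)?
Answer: 73537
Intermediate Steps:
R = 177565 (R = -26480 + 204045 = 177565)
R + Z = 177565 - 104028 = 73537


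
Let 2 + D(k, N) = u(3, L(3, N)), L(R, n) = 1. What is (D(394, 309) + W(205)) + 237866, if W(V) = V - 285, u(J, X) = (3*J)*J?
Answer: 237811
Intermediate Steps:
u(J, X) = 3*J²
W(V) = -285 + V
D(k, N) = 25 (D(k, N) = -2 + 3*3² = -2 + 3*9 = -2 + 27 = 25)
(D(394, 309) + W(205)) + 237866 = (25 + (-285 + 205)) + 237866 = (25 - 80) + 237866 = -55 + 237866 = 237811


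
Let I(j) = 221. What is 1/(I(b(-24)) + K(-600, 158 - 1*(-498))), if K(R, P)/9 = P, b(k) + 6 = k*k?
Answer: 1/6125 ≈ 0.00016327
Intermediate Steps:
b(k) = -6 + k**2 (b(k) = -6 + k*k = -6 + k**2)
K(R, P) = 9*P
1/(I(b(-24)) + K(-600, 158 - 1*(-498))) = 1/(221 + 9*(158 - 1*(-498))) = 1/(221 + 9*(158 + 498)) = 1/(221 + 9*656) = 1/(221 + 5904) = 1/6125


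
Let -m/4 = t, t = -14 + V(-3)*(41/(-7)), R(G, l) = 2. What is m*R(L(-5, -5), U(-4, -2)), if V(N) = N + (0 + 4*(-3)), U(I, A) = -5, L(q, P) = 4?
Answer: -4136/7 ≈ -590.86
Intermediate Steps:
V(N) = -12 + N (V(N) = N + (0 - 12) = N - 12 = -12 + N)
t = 517/7 (t = -14 + (-12 - 3)*(41/(-7)) = -14 - 615*(-1)/7 = -14 - 15*(-41/7) = -14 + 615/7 = 517/7 ≈ 73.857)
m = -2068/7 (m = -4*517/7 = -2068/7 ≈ -295.43)
m*R(L(-5, -5), U(-4, -2)) = -2068/7*2 = -4136/7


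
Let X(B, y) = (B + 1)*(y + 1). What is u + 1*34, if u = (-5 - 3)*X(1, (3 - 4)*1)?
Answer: 34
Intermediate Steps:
X(B, y) = (1 + B)*(1 + y)
u = 0 (u = (-5 - 3)*(1 + 1 + (3 - 4)*1 + 1*((3 - 4)*1)) = -8*(1 + 1 - 1*1 + 1*(-1*1)) = -8*(1 + 1 - 1 + 1*(-1)) = -8*(1 + 1 - 1 - 1) = -8*0 = 0)
u + 1*34 = 0 + 1*34 = 0 + 34 = 34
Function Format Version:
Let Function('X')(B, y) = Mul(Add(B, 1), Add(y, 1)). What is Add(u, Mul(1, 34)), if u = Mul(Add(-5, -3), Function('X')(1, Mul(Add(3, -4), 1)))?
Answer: 34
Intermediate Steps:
Function('X')(B, y) = Mul(Add(1, B), Add(1, y))
u = 0 (u = Mul(Add(-5, -3), Add(1, 1, Mul(Add(3, -4), 1), Mul(1, Mul(Add(3, -4), 1)))) = Mul(-8, Add(1, 1, Mul(-1, 1), Mul(1, Mul(-1, 1)))) = Mul(-8, Add(1, 1, -1, Mul(1, -1))) = Mul(-8, Add(1, 1, -1, -1)) = Mul(-8, 0) = 0)
Add(u, Mul(1, 34)) = Add(0, Mul(1, 34)) = Add(0, 34) = 34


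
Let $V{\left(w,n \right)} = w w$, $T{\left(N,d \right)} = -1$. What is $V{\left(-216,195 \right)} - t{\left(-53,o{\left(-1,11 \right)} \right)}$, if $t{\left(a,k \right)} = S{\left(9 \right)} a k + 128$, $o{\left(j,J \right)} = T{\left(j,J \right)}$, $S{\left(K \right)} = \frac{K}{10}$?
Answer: $\frac{464803}{10} \approx 46480.0$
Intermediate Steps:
$S{\left(K \right)} = \frac{K}{10}$ ($S{\left(K \right)} = K \frac{1}{10} = \frac{K}{10}$)
$o{\left(j,J \right)} = -1$
$V{\left(w,n \right)} = w^{2}$
$t{\left(a,k \right)} = 128 + \frac{9 a k}{10}$ ($t{\left(a,k \right)} = \frac{1}{10} \cdot 9 a k + 128 = \frac{9 a}{10} k + 128 = \frac{9 a k}{10} + 128 = 128 + \frac{9 a k}{10}$)
$V{\left(-216,195 \right)} - t{\left(-53,o{\left(-1,11 \right)} \right)} = \left(-216\right)^{2} - \left(128 + \frac{9}{10} \left(-53\right) \left(-1\right)\right) = 46656 - \left(128 + \frac{477}{10}\right) = 46656 - \frac{1757}{10} = \frac{464803}{10}$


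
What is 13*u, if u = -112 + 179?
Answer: 871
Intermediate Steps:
u = 67
13*u = 13*67 = 871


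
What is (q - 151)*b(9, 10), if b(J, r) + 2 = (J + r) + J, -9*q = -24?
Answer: -11570/3 ≈ -3856.7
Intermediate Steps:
q = 8/3 (q = -1/9*(-24) = 8/3 ≈ 2.6667)
b(J, r) = -2 + r + 2*J (b(J, r) = -2 + ((J + r) + J) = -2 + (r + 2*J) = -2 + r + 2*J)
(q - 151)*b(9, 10) = (8/3 - 151)*(-2 + 10 + 2*9) = -445*(-2 + 10 + 18)/3 = -445/3*26 = -11570/3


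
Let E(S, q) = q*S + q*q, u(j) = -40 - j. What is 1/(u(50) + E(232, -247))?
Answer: 1/3615 ≈ 0.00027663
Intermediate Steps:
E(S, q) = q² + S*q (E(S, q) = S*q + q² = q² + S*q)
1/(u(50) + E(232, -247)) = 1/((-40 - 1*50) - 247*(232 - 247)) = 1/((-40 - 50) - 247*(-15)) = 1/(-90 + 3705) = 1/3615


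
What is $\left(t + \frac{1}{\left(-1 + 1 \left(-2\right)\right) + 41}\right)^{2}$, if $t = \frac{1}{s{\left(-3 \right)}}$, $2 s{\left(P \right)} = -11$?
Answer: $\frac{4225}{174724} \approx 0.024181$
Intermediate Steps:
$s{\left(P \right)} = - \frac{11}{2}$ ($s{\left(P \right)} = \frac{1}{2} \left(-11\right) = - \frac{11}{2}$)
$t = - \frac{2}{11}$ ($t = \frac{1}{- \frac{11}{2}} = - \frac{2}{11} \approx -0.18182$)
$\left(t + \frac{1}{\left(-1 + 1 \left(-2\right)\right) + 41}\right)^{2} = \left(- \frac{2}{11} + \frac{1}{\left(-1 + 1 \left(-2\right)\right) + 41}\right)^{2} = \left(- \frac{2}{11} + \frac{1}{\left(-1 - 2\right) + 41}\right)^{2} = \left(- \frac{2}{11} + \frac{1}{-3 + 41}\right)^{2} = \left(- \frac{2}{11} + \frac{1}{38}\right)^{2} = \left(- \frac{65}{418}\right)^{2} = \frac{4225}{174724}$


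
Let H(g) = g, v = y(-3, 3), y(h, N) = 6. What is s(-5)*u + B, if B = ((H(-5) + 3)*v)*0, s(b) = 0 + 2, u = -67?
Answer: -134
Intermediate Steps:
v = 6
s(b) = 2
B = 0 (B = ((-5 + 3)*6)*0 = -2*6*0 = -12*0 = 0)
s(-5)*u + B = 2*(-67) + 0 = -134 + 0 = -134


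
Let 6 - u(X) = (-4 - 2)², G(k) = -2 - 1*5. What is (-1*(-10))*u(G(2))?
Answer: -300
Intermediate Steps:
G(k) = -7 (G(k) = -2 - 5 = -7)
u(X) = -30 (u(X) = 6 - (-4 - 2)² = 6 - 1*(-6)² = 6 - 1*36 = 6 - 36 = -30)
(-1*(-10))*u(G(2)) = -1*(-10)*(-30) = 10*(-30) = -300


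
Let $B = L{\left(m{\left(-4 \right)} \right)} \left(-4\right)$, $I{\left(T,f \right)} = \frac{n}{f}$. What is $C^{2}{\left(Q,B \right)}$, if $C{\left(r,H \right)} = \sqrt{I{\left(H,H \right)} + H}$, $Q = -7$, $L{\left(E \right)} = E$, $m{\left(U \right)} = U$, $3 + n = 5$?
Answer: $\frac{129}{8} \approx 16.125$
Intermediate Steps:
$n = 2$ ($n = -3 + 5 = 2$)
$I{\left(T,f \right)} = \frac{2}{f}$
$B = 16$ ($B = \left(-4\right) \left(-4\right) = 16$)
$C{\left(r,H \right)} = \sqrt{H + \frac{2}{H}}$ ($C{\left(r,H \right)} = \sqrt{\frac{2}{H} + H} = \sqrt{H + \frac{2}{H}}$)
$C^{2}{\left(Q,B \right)} = \left(\sqrt{16 + \frac{2}{16}}\right)^{2} = \left(\sqrt{16 + 2 \cdot \frac{1}{16}}\right)^{2} = \left(\sqrt{16 + \frac{1}{8}}\right)^{2} = \left(\sqrt{\frac{129}{8}}\right)^{2} = \left(\frac{\sqrt{258}}{4}\right)^{2} = \frac{129}{8}$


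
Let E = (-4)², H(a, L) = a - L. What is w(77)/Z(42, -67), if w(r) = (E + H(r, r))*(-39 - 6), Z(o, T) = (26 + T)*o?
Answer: 120/287 ≈ 0.41812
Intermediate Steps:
E = 16
Z(o, T) = o*(26 + T)
w(r) = -720 (w(r) = (16 + (r - r))*(-39 - 6) = (16 + 0)*(-45) = 16*(-45) = -720)
w(77)/Z(42, -67) = -720*1/(42*(26 - 67)) = -720/(42*(-41)) = -720/(-1722) = -720*(-1/1722) = 120/287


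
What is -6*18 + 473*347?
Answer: 164023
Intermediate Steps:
-6*18 + 473*347 = -108 + 164131 = 164023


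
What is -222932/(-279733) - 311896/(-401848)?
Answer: 22104047763/14051268323 ≈ 1.5731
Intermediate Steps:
-222932/(-279733) - 311896/(-401848) = -222932*(-1/279733) - 311896*(-1/401848) = 222932/279733 + 38987/50231 = 22104047763/14051268323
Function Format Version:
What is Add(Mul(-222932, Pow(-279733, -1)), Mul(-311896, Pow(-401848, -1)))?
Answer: Rational(22104047763, 14051268323) ≈ 1.5731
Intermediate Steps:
Add(Mul(-222932, Pow(-279733, -1)), Mul(-311896, Pow(-401848, -1))) = Add(Mul(-222932, Rational(-1, 279733)), Mul(-311896, Rational(-1, 401848))) = Add(Rational(222932, 279733), Rational(38987, 50231)) = Rational(22104047763, 14051268323)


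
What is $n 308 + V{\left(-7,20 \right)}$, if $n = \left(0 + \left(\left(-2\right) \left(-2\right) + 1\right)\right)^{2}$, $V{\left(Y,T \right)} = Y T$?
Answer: $7560$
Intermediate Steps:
$V{\left(Y,T \right)} = T Y$
$n = 25$ ($n = \left(0 + \left(4 + 1\right)\right)^{2} = \left(0 + 5\right)^{2} = 5^{2} = 25$)
$n 308 + V{\left(-7,20 \right)} = 25 \cdot 308 + 20 \left(-7\right) = 7700 - 140 = 7560$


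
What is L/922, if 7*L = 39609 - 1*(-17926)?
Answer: 57535/6454 ≈ 8.9146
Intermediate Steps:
L = 57535/7 (L = (39609 - 1*(-17926))/7 = (39609 + 17926)/7 = (1/7)*57535 = 57535/7 ≈ 8219.3)
L/922 = (57535/7)/922 = (57535/7)*(1/922) = 57535/6454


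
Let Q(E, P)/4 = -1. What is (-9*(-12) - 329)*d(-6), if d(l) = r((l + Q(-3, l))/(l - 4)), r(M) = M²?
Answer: -221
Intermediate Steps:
Q(E, P) = -4 (Q(E, P) = 4*(-1) = -4)
d(l) = 1 (d(l) = ((l - 4)/(l - 4))² = ((-4 + l)/(-4 + l))² = 1² = 1)
(-9*(-12) - 329)*d(-6) = (-9*(-12) - 329)*1 = (108 - 329)*1 = -221*1 = -221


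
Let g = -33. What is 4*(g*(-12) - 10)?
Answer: 1544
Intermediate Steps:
4*(g*(-12) - 10) = 4*(-33*(-12) - 10) = 4*(396 - 10) = 4*386 = 1544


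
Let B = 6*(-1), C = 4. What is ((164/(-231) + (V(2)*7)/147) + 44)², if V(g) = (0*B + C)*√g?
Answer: 33334624/17787 + 80000*√2/4851 ≈ 1897.4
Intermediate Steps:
B = -6
V(g) = 4*√g (V(g) = (0*(-6) + 4)*√g = (0 + 4)*√g = 4*√g)
((164/(-231) + (V(2)*7)/147) + 44)² = ((164/(-231) + ((4*√2)*7)/147) + 44)² = ((164*(-1/231) + (28*√2)*(1/147)) + 44)² = ((-164/231 + 4*√2/21) + 44)² = (10000/231 + 4*√2/21)²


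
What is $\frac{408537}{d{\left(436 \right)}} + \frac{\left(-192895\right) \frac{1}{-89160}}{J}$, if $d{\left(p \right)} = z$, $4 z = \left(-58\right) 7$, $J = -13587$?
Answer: $- \frac{28280494504279}{7026218136} \approx -4025.0$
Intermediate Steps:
$z = - \frac{203}{2}$ ($z = \frac{\left(-58\right) 7}{4} = \frac{1}{4} \left(-406\right) = - \frac{203}{2} \approx -101.5$)
$d{\left(p \right)} = - \frac{203}{2}$
$\frac{408537}{d{\left(436 \right)}} + \frac{\left(-192895\right) \frac{1}{-89160}}{J} = \frac{408537}{- \frac{203}{2}} + \frac{\left(-192895\right) \frac{1}{-89160}}{-13587} = 408537 \left(- \frac{2}{203}\right) + \left(-192895\right) \left(- \frac{1}{89160}\right) \left(- \frac{1}{13587}\right) = - \frac{817074}{203} + \frac{38579}{17832} \left(- \frac{1}{13587}\right) = - \frac{817074}{203} - \frac{38579}{242283384} = - \frac{28280494504279}{7026218136}$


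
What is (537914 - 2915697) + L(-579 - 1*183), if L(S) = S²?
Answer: -1797139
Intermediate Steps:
(537914 - 2915697) + L(-579 - 1*183) = (537914 - 2915697) + (-579 - 1*183)² = -2377783 + (-579 - 183)² = -2377783 + (-762)² = -2377783 + 580644 = -1797139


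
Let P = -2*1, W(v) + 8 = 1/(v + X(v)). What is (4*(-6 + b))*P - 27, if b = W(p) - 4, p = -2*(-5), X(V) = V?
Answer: 583/5 ≈ 116.60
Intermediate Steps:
p = 10
W(v) = -8 + 1/(2*v) (W(v) = -8 + 1/(v + v) = -8 + 1/(2*v))
b = -239/20 (b = (-8 + (1/2)/10) - 4 = (-8 + (1/2)*(1/10)) - 4 = (-8 + 1/20) - 4 = -159/20 - 4 = -239/20 ≈ -11.950)
P = -2
(4*(-6 + b))*P - 27 = (4*(-6 - 239/20))*(-2) - 27 = (4*(-359/20))*(-2) - 27 = -359/5*(-2) - 27 = 718/5 - 27 = 583/5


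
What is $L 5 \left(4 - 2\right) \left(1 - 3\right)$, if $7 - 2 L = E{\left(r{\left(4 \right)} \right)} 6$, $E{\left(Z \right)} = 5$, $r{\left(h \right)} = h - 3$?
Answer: $230$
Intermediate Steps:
$r{\left(h \right)} = -3 + h$
$L = - \frac{23}{2}$ ($L = \frac{7}{2} - \frac{5 \cdot 6}{2} = \frac{7}{2} - 15 = - \frac{23}{2} \approx -11.5$)
$L 5 \left(4 - 2\right) \left(1 - 3\right) = \left(- \frac{23}{2}\right) 5 \left(4 - 2\right) \left(1 - 3\right) = - \frac{115 \cdot 2 \left(-2\right)}{2} = \left(- \frac{115}{2}\right) \left(-4\right) = 230$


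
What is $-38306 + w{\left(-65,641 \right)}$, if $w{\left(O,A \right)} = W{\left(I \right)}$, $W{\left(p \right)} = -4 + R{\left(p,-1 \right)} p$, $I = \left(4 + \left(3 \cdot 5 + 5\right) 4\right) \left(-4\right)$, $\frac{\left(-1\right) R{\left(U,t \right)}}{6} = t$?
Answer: $-40326$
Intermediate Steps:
$R{\left(U,t \right)} = - 6 t$
$I = -336$ ($I = \left(4 + \left(15 + 5\right) 4\right) \left(-4\right) = \left(4 + 20 \cdot 4\right) \left(-4\right) = \left(4 + 80\right) \left(-4\right) = 84 \left(-4\right) = -336$)
$W{\left(p \right)} = -4 + 6 p$ ($W{\left(p \right)} = -4 + \left(-6\right) \left(-1\right) p = -4 + 6 p$)
$w{\left(O,A \right)} = -2020$ ($w{\left(O,A \right)} = -4 + 6 \left(-336\right) = -4 - 2016 = -2020$)
$-38306 + w{\left(-65,641 \right)} = -38306 - 2020 = -40326$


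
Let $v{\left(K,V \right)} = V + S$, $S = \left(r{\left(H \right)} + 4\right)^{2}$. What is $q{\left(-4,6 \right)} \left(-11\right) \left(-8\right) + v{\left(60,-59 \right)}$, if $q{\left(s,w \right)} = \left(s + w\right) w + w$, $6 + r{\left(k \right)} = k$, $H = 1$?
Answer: $1526$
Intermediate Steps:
$r{\left(k \right)} = -6 + k$
$S = 1$ ($S = \left(\left(-6 + 1\right) + 4\right)^{2} = \left(-5 + 4\right)^{2} = \left(-1\right)^{2} = 1$)
$q{\left(s,w \right)} = w + w \left(s + w\right)$ ($q{\left(s,w \right)} = w \left(s + w\right) + w = w + w \left(s + w\right)$)
$v{\left(K,V \right)} = 1 + V$ ($v{\left(K,V \right)} = V + 1 = 1 + V$)
$q{\left(-4,6 \right)} \left(-11\right) \left(-8\right) + v{\left(60,-59 \right)} = 6 \left(1 - 4 + 6\right) \left(-11\right) \left(-8\right) + \left(1 - 59\right) = 6 \cdot 3 \left(-11\right) \left(-8\right) - 58 = 18 \left(-11\right) \left(-8\right) - 58 = \left(-198\right) \left(-8\right) - 58 = 1584 - 58 = 1526$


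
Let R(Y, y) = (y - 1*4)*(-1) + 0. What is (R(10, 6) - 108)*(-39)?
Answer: 4290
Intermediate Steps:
R(Y, y) = 4 - y (R(Y, y) = (y - 4)*(-1) + 0 = (-4 + y)*(-1) + 0 = (4 - y) + 0 = 4 - y)
(R(10, 6) - 108)*(-39) = ((4 - 1*6) - 108)*(-39) = ((4 - 6) - 108)*(-39) = (-2 - 108)*(-39) = -110*(-39) = 4290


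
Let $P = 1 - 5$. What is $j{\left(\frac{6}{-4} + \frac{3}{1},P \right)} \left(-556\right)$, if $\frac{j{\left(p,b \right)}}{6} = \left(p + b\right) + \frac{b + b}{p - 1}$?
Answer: $61716$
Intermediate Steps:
$P = -4$ ($P = 1 - 5 = -4$)
$j{\left(p,b \right)} = 6 b + 6 p + \frac{12 b}{-1 + p}$ ($j{\left(p,b \right)} = 6 \left(\left(p + b\right) + \frac{b + b}{p - 1}\right) = 6 \left(\left(b + p\right) + \frac{2 b}{-1 + p}\right) = 6 \left(b + p + \frac{2 b}{-1 + p}\right) = 6 b + 6 p + \frac{12 b}{-1 + p}$)
$j{\left(\frac{6}{-4} + \frac{3}{1},P \right)} \left(-556\right) = \frac{6 \left(-4 + \left(\frac{6}{-4} + \frac{3}{1}\right)^{2} - \left(\frac{6}{-4} + \frac{3}{1}\right) - 4 \left(\frac{6}{-4} + \frac{3}{1}\right)\right)}{-1 + \left(\frac{6}{-4} + \frac{3}{1}\right)} \left(-556\right) = \frac{6 \left(-4 + \left(6 \left(- \frac{1}{4}\right) + 3 \cdot 1\right)^{2} - \left(6 \left(- \frac{1}{4}\right) + 3 \cdot 1\right) - 4 \left(6 \left(- \frac{1}{4}\right) + 3 \cdot 1\right)\right)}{-1 + \left(6 \left(- \frac{1}{4}\right) + 3 \cdot 1\right)} \left(-556\right) = \frac{6 \left(-4 + \left(- \frac{3}{2} + 3\right)^{2} - \left(- \frac{3}{2} + 3\right) - 4 \left(- \frac{3}{2} + 3\right)\right)}{-1 + \left(- \frac{3}{2} + 3\right)} \left(-556\right) = \frac{6 \left(-4 + \left(\frac{3}{2}\right)^{2} - \frac{3}{2} - 6\right)}{-1 + \frac{3}{2}} \left(-556\right) = 6 \frac{1}{\frac{1}{2}} \left(-4 + \frac{9}{4} - \frac{3}{2} - 6\right) \left(-556\right) = 6 \cdot 2 \left(- \frac{37}{4}\right) \left(-556\right) = \left(-111\right) \left(-556\right) = 61716$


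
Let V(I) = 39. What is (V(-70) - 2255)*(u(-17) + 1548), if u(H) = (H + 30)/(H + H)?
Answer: -58301852/17 ≈ -3.4295e+6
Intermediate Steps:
u(H) = (30 + H)/(2*H) (u(H) = (30 + H)/((2*H)) = (30 + H)*(1/(2*H)) = (30 + H)/(2*H))
(V(-70) - 2255)*(u(-17) + 1548) = (39 - 2255)*((½)*(30 - 17)/(-17) + 1548) = -2216*((½)*(-1/17)*13 + 1548) = -2216*(-13/34 + 1548) = -2216*52619/34 = -58301852/17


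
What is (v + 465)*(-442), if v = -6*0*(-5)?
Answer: -205530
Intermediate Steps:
v = 0 (v = 0*(-5) = 0)
(v + 465)*(-442) = (0 + 465)*(-442) = 465*(-442) = -205530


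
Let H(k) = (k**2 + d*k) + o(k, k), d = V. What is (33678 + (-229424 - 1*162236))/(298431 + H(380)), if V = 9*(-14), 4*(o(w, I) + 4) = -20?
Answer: -178991/197471 ≈ -0.90642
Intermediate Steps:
o(w, I) = -9 (o(w, I) = -4 + (1/4)*(-20) = -4 - 5 = -9)
V = -126
d = -126
H(k) = -9 + k**2 - 126*k (H(k) = (k**2 - 126*k) - 9 = -9 + k**2 - 126*k)
(33678 + (-229424 - 1*162236))/(298431 + H(380)) = (33678 + (-229424 - 1*162236))/(298431 + (-9 + 380**2 - 126*380)) = (33678 + (-229424 - 162236))/(298431 + (-9 + 144400 - 47880)) = (33678 - 391660)/(298431 + 96511) = -357982/394942 = -357982*1/394942 = -178991/197471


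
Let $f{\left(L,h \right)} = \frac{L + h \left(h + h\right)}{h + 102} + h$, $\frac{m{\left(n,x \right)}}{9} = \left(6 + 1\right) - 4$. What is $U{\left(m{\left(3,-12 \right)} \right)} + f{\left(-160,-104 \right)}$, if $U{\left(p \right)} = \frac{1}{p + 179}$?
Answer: $- \frac{2233039}{206} \approx -10840.0$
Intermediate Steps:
$m{\left(n,x \right)} = 27$ ($m{\left(n,x \right)} = 9 \left(\left(6 + 1\right) - 4\right) = 9 \left(7 - 4\right) = 9 \cdot 3 = 27$)
$f{\left(L,h \right)} = h + \frac{L + 2 h^{2}}{102 + h}$ ($f{\left(L,h \right)} = \frac{L + h 2 h}{102 + h} + h = \frac{L + 2 h^{2}}{102 + h} + h = h + \frac{L + 2 h^{2}}{102 + h}$)
$U{\left(p \right)} = \frac{1}{179 + p}$
$U{\left(m{\left(3,-12 \right)} \right)} + f{\left(-160,-104 \right)} = \frac{1}{179 + 27} + \frac{-160 + 3 \left(-104\right)^{2} + 102 \left(-104\right)}{102 - 104} = \frac{1}{206} + \frac{-160 + 3 \cdot 10816 - 10608}{-2} = \frac{1}{206} - \frac{-160 + 32448 - 10608}{2} = \frac{1}{206} - 10840 = - \frac{2233039}{206}$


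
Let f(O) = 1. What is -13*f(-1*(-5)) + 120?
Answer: 107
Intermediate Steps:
-13*f(-1*(-5)) + 120 = -13*1 + 120 = -13 + 120 = 107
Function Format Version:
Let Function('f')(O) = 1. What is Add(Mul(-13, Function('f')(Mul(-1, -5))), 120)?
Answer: 107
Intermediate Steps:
Add(Mul(-13, Function('f')(Mul(-1, -5))), 120) = Add(Mul(-13, 1), 120) = Add(-13, 120) = 107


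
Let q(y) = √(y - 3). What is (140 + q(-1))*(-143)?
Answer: -20020 - 286*I ≈ -20020.0 - 286.0*I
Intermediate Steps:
q(y) = √(-3 + y)
(140 + q(-1))*(-143) = (140 + √(-3 - 1))*(-143) = (140 + √(-4))*(-143) = (140 + 2*I)*(-143) = -20020 - 286*I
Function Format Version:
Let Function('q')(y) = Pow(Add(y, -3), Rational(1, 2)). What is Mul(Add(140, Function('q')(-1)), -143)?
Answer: Add(-20020, Mul(-286, I)) ≈ Add(-20020., Mul(-286.00, I))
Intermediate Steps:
Function('q')(y) = Pow(Add(-3, y), Rational(1, 2))
Mul(Add(140, Function('q')(-1)), -143) = Mul(Add(140, Pow(Add(-3, -1), Rational(1, 2))), -143) = Mul(Add(140, Pow(-4, Rational(1, 2))), -143) = Mul(Add(140, Mul(2, I)), -143) = Add(-20020, Mul(-286, I))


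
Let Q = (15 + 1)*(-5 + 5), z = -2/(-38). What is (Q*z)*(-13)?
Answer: 0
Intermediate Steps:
z = 1/19 (z = -2*(-1/38) = 1/19 ≈ 0.052632)
Q = 0 (Q = 16*0 = 0)
(Q*z)*(-13) = (0*(1/19))*(-13) = 0*(-13) = 0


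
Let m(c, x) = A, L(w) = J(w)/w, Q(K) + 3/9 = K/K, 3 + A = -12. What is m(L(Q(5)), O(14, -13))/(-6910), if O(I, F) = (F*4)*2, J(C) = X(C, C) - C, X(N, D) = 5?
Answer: 3/1382 ≈ 0.0021708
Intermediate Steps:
J(C) = 5 - C
A = -15 (A = -3 - 12 = -15)
Q(K) = ⅔ (Q(K) = -⅓ + K/K = -⅓ + 1 = ⅔)
O(I, F) = 8*F (O(I, F) = (4*F)*2 = 8*F)
L(w) = (5 - w)/w
m(c, x) = -15
m(L(Q(5)), O(14, -13))/(-6910) = -15/(-6910) = -15*(-1/6910) = 3/1382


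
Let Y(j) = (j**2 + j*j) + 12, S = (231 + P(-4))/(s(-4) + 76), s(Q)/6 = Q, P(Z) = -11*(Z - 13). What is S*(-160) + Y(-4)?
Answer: -16148/13 ≈ -1242.2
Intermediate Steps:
P(Z) = 143 - 11*Z (P(Z) = -11*(-13 + Z) = 143 - 11*Z)
s(Q) = 6*Q
S = 209/26 (S = (231 + (143 - 11*(-4)))/(6*(-4) + 76) = (231 + (143 + 44))/(-24 + 76) = (231 + 187)/52 = 418*(1/52) = 209/26 ≈ 8.0385)
Y(j) = 12 + 2*j**2 (Y(j) = (j**2 + j**2) + 12 = 2*j**2 + 12 = 12 + 2*j**2)
S*(-160) + Y(-4) = (209/26)*(-160) + (12 + 2*(-4)**2) = -16720/13 + (12 + 2*16) = -16720/13 + (12 + 32) = -16720/13 + 44 = -16148/13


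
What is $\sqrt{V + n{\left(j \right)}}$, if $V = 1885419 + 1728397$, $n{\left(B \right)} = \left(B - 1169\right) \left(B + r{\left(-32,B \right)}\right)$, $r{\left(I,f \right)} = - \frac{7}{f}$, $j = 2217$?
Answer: $\frac{2 \sqrt{7295501857434}}{2217} \approx 2436.6$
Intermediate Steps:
$n{\left(B \right)} = \left(-1169 + B\right) \left(B - \frac{7}{B}\right)$ ($n{\left(B \right)} = \left(B - 1169\right) \left(B - \frac{7}{B}\right) = \left(-1169 + B\right) \left(B - \frac{7}{B}\right)$)
$V = 3613816$
$\sqrt{V + n{\left(j \right)}} = \sqrt{3613816 + \left(-7 + 2217^{2} - 2591673 + \frac{8183}{2217}\right)} = \sqrt{3613816 + \left(-7 + 4915089 - 2591673 + 8183 \cdot \frac{1}{2217}\right)} = \sqrt{3613816 + \left(-7 + 4915089 - 2591673 + \frac{8183}{2217}\right)} = \sqrt{3613816 + \frac{5151005936}{2217}} = \sqrt{\frac{13162836008}{2217}} = \frac{2 \sqrt{7295501857434}}{2217}$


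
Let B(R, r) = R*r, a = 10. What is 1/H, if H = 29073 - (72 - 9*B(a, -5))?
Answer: 1/28551 ≈ 3.5025e-5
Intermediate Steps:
H = 28551 (H = 29073 - (72 - 90*(-5)) = 29073 - (72 - 9*(-50)) = 29073 - (72 + 450) = 29073 - 1*522 = 29073 - 522 = 28551)
1/H = 1/28551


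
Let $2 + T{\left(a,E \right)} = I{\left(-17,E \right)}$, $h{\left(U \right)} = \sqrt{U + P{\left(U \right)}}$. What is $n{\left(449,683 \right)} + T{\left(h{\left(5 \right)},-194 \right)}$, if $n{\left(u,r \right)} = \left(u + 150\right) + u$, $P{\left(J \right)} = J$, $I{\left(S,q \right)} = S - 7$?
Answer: $1022$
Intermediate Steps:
$I{\left(S,q \right)} = -7 + S$
$h{\left(U \right)} = \sqrt{2} \sqrt{U}$ ($h{\left(U \right)} = \sqrt{U + U} = \sqrt{2 U} = \sqrt{2} \sqrt{U}$)
$T{\left(a,E \right)} = -26$ ($T{\left(a,E \right)} = -2 - 24 = -26$)
$n{\left(u,r \right)} = 150 + 2 u$ ($n{\left(u,r \right)} = \left(150 + u\right) + u = 150 + 2 u$)
$n{\left(449,683 \right)} + T{\left(h{\left(5 \right)},-194 \right)} = \left(150 + 2 \cdot 449\right) - 26 = \left(150 + 898\right) - 26 = 1048 - 26 = 1022$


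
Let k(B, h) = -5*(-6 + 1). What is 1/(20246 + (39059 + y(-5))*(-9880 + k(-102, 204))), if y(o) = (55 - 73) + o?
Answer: -1/384679534 ≈ -2.5996e-9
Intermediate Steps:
k(B, h) = 25 (k(B, h) = -5*(-5) = 25)
y(o) = -18 + o
1/(20246 + (39059 + y(-5))*(-9880 + k(-102, 204))) = 1/(20246 + (39059 + (-18 - 5))*(-9880 + 25)) = 1/(20246 + (39059 - 23)*(-9855)) = 1/(20246 + 39036*(-9855)) = 1/(20246 - 384699780) = 1/(-384679534) = -1/384679534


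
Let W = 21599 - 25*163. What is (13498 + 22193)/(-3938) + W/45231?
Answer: -1545330109/178119678 ≈ -8.6758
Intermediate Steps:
W = 17524 (W = 21599 - 1*4075 = 21599 - 4075 = 17524)
(13498 + 22193)/(-3938) + W/45231 = (13498 + 22193)/(-3938) + 17524/45231 = 35691*(-1/3938) + 17524*(1/45231) = -35691/3938 + 17524/45231 = -1545330109/178119678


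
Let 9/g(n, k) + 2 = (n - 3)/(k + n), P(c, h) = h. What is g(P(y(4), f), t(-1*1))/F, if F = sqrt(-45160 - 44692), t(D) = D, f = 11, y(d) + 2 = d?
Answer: 15*I*sqrt(22463)/89852 ≈ 0.025021*I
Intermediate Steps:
y(d) = -2 + d
g(n, k) = 9/(-2 + (-3 + n)/(k + n)) (g(n, k) = 9/(-2 + (n - 3)/(k + n)) = 9/(-2 + (-3 + n)/(k + n)))
F = 2*I*sqrt(22463) (F = sqrt(-89852) = 2*I*sqrt(22463) ≈ 299.75*I)
g(P(y(4), f), t(-1*1))/F = (9*(-(-1) - 1*11)/(3 + 11 + 2*(-1*1)))/((2*I*sqrt(22463))) = (9*(-1*(-1) - 11)/(3 + 11 + 2*(-1)))*(-I*sqrt(22463)/44926) = (9*(1 - 11)/(3 + 11 - 2))*(-I*sqrt(22463)/44926) = (9*(-10)/12)*(-I*sqrt(22463)/44926) = (9*(1/12)*(-10))*(-I*sqrt(22463)/44926) = -(-15)*I*sqrt(22463)/89852 = 15*I*sqrt(22463)/89852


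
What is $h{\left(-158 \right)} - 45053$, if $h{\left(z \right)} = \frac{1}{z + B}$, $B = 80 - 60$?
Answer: $- \frac{6217315}{138} \approx -45053.0$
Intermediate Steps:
$B = 20$
$h{\left(z \right)} = \frac{1}{20 + z}$ ($h{\left(z \right)} = \frac{1}{z + 20} = \frac{1}{20 + z}$)
$h{\left(-158 \right)} - 45053 = \frac{1}{20 - 158} - 45053 = \frac{1}{-138} - 45053 = - \frac{1}{138} - 45053 = - \frac{6217315}{138}$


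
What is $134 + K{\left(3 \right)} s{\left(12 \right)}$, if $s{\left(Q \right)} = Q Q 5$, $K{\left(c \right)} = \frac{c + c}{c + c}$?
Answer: $854$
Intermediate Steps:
$K{\left(c \right)} = 1$ ($K{\left(c \right)} = \frac{2 c}{2 c} = 2 c \frac{1}{2 c} = 1$)
$s{\left(Q \right)} = 5 Q^{2}$ ($s{\left(Q \right)} = Q^{2} \cdot 5 = 5 Q^{2}$)
$134 + K{\left(3 \right)} s{\left(12 \right)} = 134 + 1 \cdot 5 \cdot 12^{2} = 134 + 1 \cdot 5 \cdot 144 = 134 + 1 \cdot 720 = 134 + 720 = 854$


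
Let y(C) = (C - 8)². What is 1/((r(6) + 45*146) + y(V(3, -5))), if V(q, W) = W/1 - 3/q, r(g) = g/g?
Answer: 1/6767 ≈ 0.00014778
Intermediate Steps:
r(g) = 1
V(q, W) = W - 3/q (V(q, W) = W*1 - 3/q = W - 3/q)
y(C) = (-8 + C)²
1/((r(6) + 45*146) + y(V(3, -5))) = 1/((1 + 45*146) + (-8 + (-5 - 3/3))²) = 1/((1 + 6570) + (-8 + (-5 - 3*⅓))²) = 1/(6571 + (-8 + (-5 - 1))²) = 1/(6571 + (-8 - 6)²) = 1/(6571 + (-14)²) = 1/(6571 + 196) = 1/6767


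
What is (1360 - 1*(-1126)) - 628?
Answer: 1858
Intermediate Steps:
(1360 - 1*(-1126)) - 628 = (1360 + 1126) - 628 = 2486 - 628 = 1858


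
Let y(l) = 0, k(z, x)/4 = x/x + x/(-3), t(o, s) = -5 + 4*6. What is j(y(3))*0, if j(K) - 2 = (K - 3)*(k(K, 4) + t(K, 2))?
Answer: 0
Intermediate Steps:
t(o, s) = 19 (t(o, s) = -5 + 24 = 19)
k(z, x) = 4 - 4*x/3 (k(z, x) = 4*(x/x + x/(-3)) = 4*(1 + x*(-⅓)) = 4*(1 - x/3) = 4 - 4*x/3)
j(K) = -51 + 53*K/3 (j(K) = 2 + (K - 3)*((4 - 4/3*4) + 19) = 2 + (-3 + K)*((4 - 16/3) + 19) = 2 + (-3 + K)*(-4/3 + 19) = 2 + (-3 + K)*(53/3) = 2 + (-53 + 53*K/3) = -51 + 53*K/3)
j(y(3))*0 = (-51 + (53/3)*0)*0 = (-51 + 0)*0 = -51*0 = 0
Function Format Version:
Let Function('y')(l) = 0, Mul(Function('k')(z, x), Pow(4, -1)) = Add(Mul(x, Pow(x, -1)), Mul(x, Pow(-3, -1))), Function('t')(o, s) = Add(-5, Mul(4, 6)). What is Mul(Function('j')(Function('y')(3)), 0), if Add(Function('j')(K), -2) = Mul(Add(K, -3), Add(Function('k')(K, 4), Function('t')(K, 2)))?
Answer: 0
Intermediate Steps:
Function('t')(o, s) = 19 (Function('t')(o, s) = Add(-5, 24) = 19)
Function('k')(z, x) = Add(4, Mul(Rational(-4, 3), x)) (Function('k')(z, x) = Mul(4, Add(Mul(x, Pow(x, -1)), Mul(x, Pow(-3, -1)))) = Mul(4, Add(1, Mul(x, Rational(-1, 3)))) = Mul(4, Add(1, Mul(Rational(-1, 3), x))) = Add(4, Mul(Rational(-4, 3), x)))
Function('j')(K) = Add(-51, Mul(Rational(53, 3), K)) (Function('j')(K) = Add(2, Mul(Add(K, -3), Add(Add(4, Mul(Rational(-4, 3), 4)), 19))) = Add(2, Mul(Add(-3, K), Add(Add(4, Rational(-16, 3)), 19))) = Add(2, Mul(Add(-3, K), Add(Rational(-4, 3), 19))) = Add(2, Mul(Add(-3, K), Rational(53, 3))) = Add(2, Add(-53, Mul(Rational(53, 3), K))) = Add(-51, Mul(Rational(53, 3), K)))
Mul(Function('j')(Function('y')(3)), 0) = Mul(Add(-51, Mul(Rational(53, 3), 0)), 0) = Mul(Add(-51, 0), 0) = Mul(-51, 0) = 0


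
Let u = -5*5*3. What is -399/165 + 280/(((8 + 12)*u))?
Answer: -2149/825 ≈ -2.6048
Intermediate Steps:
u = -75 (u = -25*3 = -75)
-399/165 + 280/(((8 + 12)*u)) = -399/165 + 280/(((8 + 12)*(-75))) = -399*1/165 + 280/((20*(-75))) = -133/55 + 280/(-1500) = -133/55 + 280*(-1/1500) = -133/55 - 14/75 = -2149/825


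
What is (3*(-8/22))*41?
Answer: -492/11 ≈ -44.727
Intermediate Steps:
(3*(-8/22))*41 = (3*(-8*1/22))*41 = (3*(-4/11))*41 = -12/11*41 = -492/11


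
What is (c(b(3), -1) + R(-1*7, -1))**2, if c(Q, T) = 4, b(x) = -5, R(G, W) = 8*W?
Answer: 16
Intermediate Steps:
(c(b(3), -1) + R(-1*7, -1))**2 = (4 + 8*(-1))**2 = (4 - 8)**2 = (-4)**2 = 16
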